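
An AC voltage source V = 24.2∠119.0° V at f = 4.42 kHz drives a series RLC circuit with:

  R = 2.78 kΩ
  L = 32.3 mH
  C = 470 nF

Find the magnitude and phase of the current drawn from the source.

Step 1 — Angular frequency: ω = 2π·f = 2π·4420 = 2.777e+04 rad/s.
Step 2 — Component impedances:
  R: Z = R = 2780 Ω
  L: Z = jωL = j·2.777e+04·0.0323 = 0 + j897 Ω
  C: Z = 1/(jωC) = -j/(ω·C) = 0 - j76.61 Ω
Step 3 — Series combination: Z_total = R + L + C = 2780 + j820.4 Ω = 2899∠16.4° Ω.
Step 4 — Source phasor: V = 24.2∠119.0° V = -11.73 + j21.17 V.
Step 5 — Ohm's law: I = V / Z_total = (-11.73 + j21.17) / (2780 + j820.4) = -0.001815 + j0.008149 A.
Step 6 — Convert to polar: |I| = 0.008349 A, ∠I = 102.6°.

I = 0.008349∠102.6° A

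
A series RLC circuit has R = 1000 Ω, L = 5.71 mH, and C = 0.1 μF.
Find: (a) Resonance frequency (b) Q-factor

Step 1 — Resonance condition Im(Z)=0 gives ω₀ = 1/√(LC).
Step 2 — ω₀ = 1/√(0.00571·1e-07) = 4.185e+04 rad/s.
Step 3 — f₀ = ω₀/(2π) = 6660 Hz.
Step 4 — Series Q: Q = ω₀L/R = 4.185e+04·0.00571/1000 = 0.239.

(a) f₀ = 6660 Hz  (b) Q = 0.239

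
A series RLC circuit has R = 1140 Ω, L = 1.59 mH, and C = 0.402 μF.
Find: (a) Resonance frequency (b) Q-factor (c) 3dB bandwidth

Step 1 — Resonance condition Im(Z)=0 gives ω₀ = 1/√(LC).
Step 2 — ω₀ = 1/√(0.00159·4.02e-07) = 3.955e+04 rad/s.
Step 3 — f₀ = ω₀/(2π) = 6295 Hz.
Step 4 — Series Q: Q = ω₀L/R = 3.955e+04·0.00159/1140 = 0.05517.
Step 5 — 3dB bandwidth: Δω = ω₀/Q = 7.17e+05 rad/s; BW = Δω/(2π) = 1.141e+05 Hz.

(a) f₀ = 6295 Hz  (b) Q = 0.05517  (c) BW = 1.141e+05 Hz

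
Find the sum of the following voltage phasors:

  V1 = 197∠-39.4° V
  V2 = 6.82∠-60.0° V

Step 1 — Convert each phasor to rectangular form:
  V1 = 197·(cos(-39.4°) + j·sin(-39.4°)) = 152.2 - j125 V
  V2 = 6.82·(cos(-60.0°) + j·sin(-60.0°)) = 3.41 - j5.906 V
Step 2 — Sum components: V_total = 155.6 - j130.9 V.
Step 3 — Convert to polar: |V_total| = 203.4 V, ∠V_total = -40.1°.

V_total = 203.4∠-40.1° V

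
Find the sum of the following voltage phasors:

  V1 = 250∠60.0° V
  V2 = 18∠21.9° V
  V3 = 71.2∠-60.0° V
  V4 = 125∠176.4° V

Step 1 — Convert each phasor to rectangular form:
  V1 = 250·(cos(60.0°) + j·sin(60.0°)) = 125 + j216.5 V
  V2 = 18·(cos(21.9°) + j·sin(21.9°)) = 16.7 + j6.714 V
  V3 = 71.2·(cos(-60.0°) + j·sin(-60.0°)) = 35.6 - j61.66 V
  V4 = 125·(cos(176.4°) + j·sin(176.4°)) = -124.8 + j7.849 V
Step 2 — Sum components: V_total = 52.55 + j169.4 V.
Step 3 — Convert to polar: |V_total| = 177.4 V, ∠V_total = 72.8°.

V_total = 177.4∠72.8° V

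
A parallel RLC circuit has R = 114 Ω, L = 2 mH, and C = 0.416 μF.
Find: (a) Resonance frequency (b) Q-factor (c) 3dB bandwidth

Step 1 — Resonance: ω₀ = 1/√(LC) = 1/√(0.002·4.16e-07) = 3.467e+04 rad/s.
Step 2 — f₀ = ω₀/(2π) = 5518 Hz.
Step 3 — Parallel Q: Q = R/(ω₀L) = 114/(3.467e+04·0.002) = 1.644.
Step 4 — Bandwidth: Δω = ω₀/Q = 2.109e+04 rad/s; BW = Δω/(2π) = 3356 Hz.

(a) f₀ = 5518 Hz  (b) Q = 1.644  (c) BW = 3356 Hz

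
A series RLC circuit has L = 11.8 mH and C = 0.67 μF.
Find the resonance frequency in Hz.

Step 1 — Resonance condition Im(Z)=0 gives ω₀ = 1/√(LC).
Step 2 — ω₀ = 1/√(0.0118·6.7e-07) = 1.125e+04 rad/s.
Step 3 — f₀ = ω₀/(2π) = 1790 Hz.

f₀ = 1790 Hz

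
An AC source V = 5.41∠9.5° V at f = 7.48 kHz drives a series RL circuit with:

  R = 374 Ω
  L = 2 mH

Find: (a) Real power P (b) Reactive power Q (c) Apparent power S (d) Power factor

Step 1 — Angular frequency: ω = 2π·f = 2π·7480 = 4.7e+04 rad/s.
Step 2 — Component impedances:
  R: Z = R = 374 Ω
  L: Z = jωL = j·4.7e+04·0.002 = 0 + j94 Ω
Step 3 — Series combination: Z_total = R + L = 374 + j94 Ω = 385.6∠14.1° Ω.
Step 4 — Source phasor: V = 5.41∠9.5° V = 5.336 + j0.8929 V.
Step 5 — Current: I = V / Z = 0.01398 - j0.001127 A = 0.01403∠-4.6° A.
Step 6 — Complex power: S = V·I* = 0.07361 + j0.0185 VA.
Step 7 — Real power: P = Re(S) = 0.07361 W.
Step 8 — Reactive power: Q = Im(S) = 0.0185 VAR.
Step 9 — Apparent power: |S| = 0.0759 VA.
Step 10 — Power factor: PF = P/|S| = 0.9698 (lagging).

(a) P = 0.07361 W  (b) Q = 0.0185 VAR  (c) S = 0.0759 VA  (d) PF = 0.9698 (lagging)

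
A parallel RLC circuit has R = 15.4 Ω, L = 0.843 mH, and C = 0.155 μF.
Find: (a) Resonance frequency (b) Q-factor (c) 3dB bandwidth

Step 1 — Resonance: ω₀ = 1/√(LC) = 1/√(0.000843·1.55e-07) = 8.748e+04 rad/s.
Step 2 — f₀ = ω₀/(2π) = 1.392e+04 Hz.
Step 3 — Parallel Q: Q = R/(ω₀L) = 15.4/(8.748e+04·0.000843) = 0.2088.
Step 4 — Bandwidth: Δω = ω₀/Q = 4.189e+05 rad/s; BW = Δω/(2π) = 6.668e+04 Hz.

(a) f₀ = 1.392e+04 Hz  (b) Q = 0.2088  (c) BW = 6.668e+04 Hz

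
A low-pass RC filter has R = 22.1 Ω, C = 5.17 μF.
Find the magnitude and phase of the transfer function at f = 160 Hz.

Step 1 — Angular frequency: ω = 2π·160 = 1005 rad/s.
Step 2 — Transfer function: H(jω) = 1/(1 + jωRC).
Step 3 — Denominator: 1 + jωRC = 1 + j·1005·22.1·5.17e-06 = 1 + j0.1149.
Step 4 — H = 0.987 - j0.1134.
Step 5 — Magnitude: |H| = 0.9935 (-0.1 dB); phase: φ = -6.6°.

|H| = 0.9935 (-0.1 dB), φ = -6.6°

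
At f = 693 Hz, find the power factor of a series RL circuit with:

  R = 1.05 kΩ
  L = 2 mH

Step 1 — Angular frequency: ω = 2π·f = 2π·693 = 4354 rad/s.
Step 2 — Component impedances:
  R: Z = R = 1050 Ω
  L: Z = jωL = j·4354·0.002 = 0 + j8.708 Ω
Step 3 — Series combination: Z_total = R + L = 1050 + j8.708 Ω = 1050∠0.5° Ω.
Step 4 — Power factor: PF = cos(φ) = Re(Z)/|Z| = 1050/1050 = 1.
Step 5 — Type: Im(Z) = 8.708 ⇒ lagging (phase φ = 0.5°).

PF = 1 (lagging, φ = 0.5°)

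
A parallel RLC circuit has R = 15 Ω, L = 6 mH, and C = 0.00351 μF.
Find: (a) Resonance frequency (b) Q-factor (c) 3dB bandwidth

Step 1 — Resonance: ω₀ = 1/√(LC) = 1/√(0.006·3.51e-09) = 2.179e+05 rad/s.
Step 2 — f₀ = ω₀/(2π) = 3.468e+04 Hz.
Step 3 — Parallel Q: Q = R/(ω₀L) = 15/(2.179e+05·0.006) = 0.01147.
Step 4 — Bandwidth: Δω = ω₀/Q = 1.899e+07 rad/s; BW = Δω/(2π) = 3.023e+06 Hz.

(a) f₀ = 3.468e+04 Hz  (b) Q = 0.01147  (c) BW = 3.023e+06 Hz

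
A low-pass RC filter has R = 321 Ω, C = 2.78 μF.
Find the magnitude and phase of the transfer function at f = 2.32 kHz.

Step 1 — Angular frequency: ω = 2π·2320 = 1.458e+04 rad/s.
Step 2 — Transfer function: H(jω) = 1/(1 + jωRC).
Step 3 — Denominator: 1 + jωRC = 1 + j·1.458e+04·321·2.78e-06 = 1 + j13.01.
Step 4 — H = 0.005875 - j0.07642.
Step 5 — Magnitude: |H| = 0.07665 (-22.3 dB); phase: φ = -85.6°.

|H| = 0.07665 (-22.3 dB), φ = -85.6°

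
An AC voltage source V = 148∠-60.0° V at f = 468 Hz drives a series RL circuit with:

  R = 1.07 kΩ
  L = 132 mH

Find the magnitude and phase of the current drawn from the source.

Step 1 — Angular frequency: ω = 2π·f = 2π·468 = 2941 rad/s.
Step 2 — Component impedances:
  R: Z = R = 1070 Ω
  L: Z = jωL = j·2941·0.132 = 0 + j388.2 Ω
Step 3 — Series combination: Z_total = R + L = 1070 + j388.2 Ω = 1138∠19.9° Ω.
Step 4 — Source phasor: V = 148∠-60.0° V = 74 - j128.2 V.
Step 5 — Ohm's law: I = V / Z_total = (74 - j128.2) / (1070 + j388.2) = 0.02272 - j0.128 A.
Step 6 — Convert to polar: |I| = 0.13 A, ∠I = -79.9°.

I = 0.13∠-79.9° A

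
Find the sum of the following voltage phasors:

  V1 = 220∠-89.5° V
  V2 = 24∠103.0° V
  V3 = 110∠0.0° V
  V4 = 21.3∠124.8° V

Step 1 — Convert each phasor to rectangular form:
  V1 = 220·(cos(-89.5°) + j·sin(-89.5°)) = 1.92 - j220 V
  V2 = 24·(cos(103.0°) + j·sin(103.0°)) = -5.399 + j23.38 V
  V3 = 110·(cos(0.0°) + j·sin(0.0°)) = 110 V
  V4 = 21.3·(cos(124.8°) + j·sin(124.8°)) = -12.16 + j17.49 V
Step 2 — Sum components: V_total = 94.36 - j179.1 V.
Step 3 — Convert to polar: |V_total| = 202.5 V, ∠V_total = -62.2°.

V_total = 202.5∠-62.2° V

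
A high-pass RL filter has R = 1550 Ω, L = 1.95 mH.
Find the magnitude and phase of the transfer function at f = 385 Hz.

Step 1 — Angular frequency: ω = 2π·385 = 2419 rad/s.
Step 2 — Transfer function: H(jω) = jωL/(R + jωL).
Step 3 — Numerator jωL = j·4.717; denominator R + jωL = 1550 + j4.717.
Step 4 — H = 9.262e-06 + j0.003043.
Step 5 — Magnitude: |H| = 0.003043 (-50.3 dB); phase: φ = 89.8°.

|H| = 0.003043 (-50.3 dB), φ = 89.8°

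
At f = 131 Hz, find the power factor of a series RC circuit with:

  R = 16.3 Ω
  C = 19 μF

Step 1 — Angular frequency: ω = 2π·f = 2π·131 = 823.1 rad/s.
Step 2 — Component impedances:
  R: Z = R = 16.3 Ω
  C: Z = 1/(jωC) = -j/(ω·C) = 0 - j63.94 Ω
Step 3 — Series combination: Z_total = R + C = 16.3 - j63.94 Ω = 65.99∠-75.7° Ω.
Step 4 — Power factor: PF = cos(φ) = Re(Z)/|Z| = 16.3/65.99 = 0.247.
Step 5 — Type: Im(Z) = -63.94 ⇒ leading (phase φ = -75.7°).

PF = 0.247 (leading, φ = -75.7°)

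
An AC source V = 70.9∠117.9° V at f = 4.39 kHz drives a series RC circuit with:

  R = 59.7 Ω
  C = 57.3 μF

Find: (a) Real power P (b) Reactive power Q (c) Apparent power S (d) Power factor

Step 1 — Angular frequency: ω = 2π·f = 2π·4390 = 2.758e+04 rad/s.
Step 2 — Component impedances:
  R: Z = R = 59.7 Ω
  C: Z = 1/(jωC) = -j/(ω·C) = 0 - j0.6327 Ω
Step 3 — Series combination: Z_total = R + C = 59.7 - j0.6327 Ω = 59.7∠-0.6° Ω.
Step 4 — Source phasor: V = 70.9∠117.9° V = -33.18 + j62.66 V.
Step 5 — Current: I = V / Z = -0.5668 + j1.044 A = 1.188∠118.5° A.
Step 6 — Complex power: S = V·I* = 84.19 - j0.8923 VA.
Step 7 — Real power: P = Re(S) = 84.19 W.
Step 8 — Reactive power: Q = Im(S) = -0.8923 VAR.
Step 9 — Apparent power: |S| = 84.2 VA.
Step 10 — Power factor: PF = P/|S| = 0.9999 (leading).

(a) P = 84.19 W  (b) Q = -0.8923 VAR  (c) S = 84.2 VA  (d) PF = 0.9999 (leading)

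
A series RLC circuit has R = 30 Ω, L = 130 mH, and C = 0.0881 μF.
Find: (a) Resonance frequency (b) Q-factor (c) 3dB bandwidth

Step 1 — Resonance: ω₀ = 1/√(LC) = 1/√(0.13·8.81e-08) = 9344 rad/s.
Step 2 — f₀ = ω₀/(2π) = 1487 Hz.
Step 3 — Series Q: Q = ω₀L/R = 9344·0.13/30 = 40.49.
Step 4 — Bandwidth: Δω = ω₀/Q = 230.8 rad/s; BW = Δω/(2π) = 36.73 Hz.

(a) f₀ = 1487 Hz  (b) Q = 40.49  (c) BW = 36.73 Hz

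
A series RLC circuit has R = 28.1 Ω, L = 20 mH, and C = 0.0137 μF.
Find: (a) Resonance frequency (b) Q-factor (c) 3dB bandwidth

Step 1 — Resonance: ω₀ = 1/√(LC) = 1/√(0.02·1.37e-08) = 6.041e+04 rad/s.
Step 2 — f₀ = ω₀/(2π) = 9615 Hz.
Step 3 — Series Q: Q = ω₀L/R = 6.041e+04·0.02/28.1 = 43.
Step 4 — Bandwidth: Δω = ω₀/Q = 1405 rad/s; BW = Δω/(2π) = 223.6 Hz.

(a) f₀ = 9615 Hz  (b) Q = 43  (c) BW = 223.6 Hz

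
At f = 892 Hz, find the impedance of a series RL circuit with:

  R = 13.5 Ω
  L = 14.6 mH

Step 1 — Angular frequency: ω = 2π·f = 2π·892 = 5605 rad/s.
Step 2 — Component impedances:
  R: Z = R = 13.5 Ω
  L: Z = jωL = j·5605·0.0146 = 0 + j81.83 Ω
Step 3 — Series combination: Z_total = R + L = 13.5 + j81.83 Ω = 82.93∠80.6° Ω.

Z = 13.5 + j81.83 Ω = 82.93∠80.6° Ω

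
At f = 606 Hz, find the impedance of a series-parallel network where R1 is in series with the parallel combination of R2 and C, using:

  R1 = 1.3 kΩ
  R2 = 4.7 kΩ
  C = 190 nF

Step 1 — Angular frequency: ω = 2π·f = 2π·606 = 3808 rad/s.
Step 2 — Component impedances:
  R1: Z = R = 1300 Ω
  R2: Z = R = 4700 Ω
  C: Z = 1/(jωC) = -j/(ω·C) = 0 - j1382 Ω
Step 3 — Parallel branch: R2 || C = 1/(1/R2 + 1/C) = 374.2 - j1272 Ω.
Step 4 — Series with R1: Z_total = R1 + (R2 || C) = 1674 - j1272 Ω = 2103∠-37.2° Ω.

Z = 1674 - j1272 Ω = 2103∠-37.2° Ω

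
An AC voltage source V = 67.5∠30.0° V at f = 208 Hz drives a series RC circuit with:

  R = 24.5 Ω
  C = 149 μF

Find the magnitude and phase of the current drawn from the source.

Step 1 — Angular frequency: ω = 2π·f = 2π·208 = 1307 rad/s.
Step 2 — Component impedances:
  R: Z = R = 24.5 Ω
  C: Z = 1/(jωC) = -j/(ω·C) = 0 - j5.135 Ω
Step 3 — Series combination: Z_total = R + C = 24.5 - j5.135 Ω = 25.03∠-11.8° Ω.
Step 4 — Source phasor: V = 67.5∠30.0° V = 58.46 + j33.75 V.
Step 5 — Ohm's law: I = V / Z_total = (58.46 + j33.75) / (24.5 - j5.135) = 2.009 + j1.799 A.
Step 6 — Convert to polar: |I| = 2.697 A, ∠I = 41.8°.

I = 2.697∠41.8° A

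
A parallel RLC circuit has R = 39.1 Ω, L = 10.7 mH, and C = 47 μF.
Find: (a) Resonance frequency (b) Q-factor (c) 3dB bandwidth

Step 1 — Resonance: ω₀ = 1/√(LC) = 1/√(0.0107·4.7e-05) = 1410 rad/s.
Step 2 — f₀ = ω₀/(2π) = 224.4 Hz.
Step 3 — Parallel Q: Q = R/(ω₀L) = 39.1/(1410·0.0107) = 2.591.
Step 4 — Bandwidth: Δω = ω₀/Q = 544.2 rad/s; BW = Δω/(2π) = 86.61 Hz.

(a) f₀ = 224.4 Hz  (b) Q = 2.591  (c) BW = 86.61 Hz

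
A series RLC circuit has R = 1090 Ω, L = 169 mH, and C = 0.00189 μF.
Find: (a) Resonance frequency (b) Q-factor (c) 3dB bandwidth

Step 1 — Resonance condition Im(Z)=0 gives ω₀ = 1/√(LC).
Step 2 — ω₀ = 1/√(0.169·1.89e-09) = 5.595e+04 rad/s.
Step 3 — f₀ = ω₀/(2π) = 8905 Hz.
Step 4 — Series Q: Q = ω₀L/R = 5.595e+04·0.169/1090 = 8.675.
Step 5 — 3dB bandwidth: Δω = ω₀/Q = 6450 rad/s; BW = Δω/(2π) = 1027 Hz.

(a) f₀ = 8905 Hz  (b) Q = 8.675  (c) BW = 1027 Hz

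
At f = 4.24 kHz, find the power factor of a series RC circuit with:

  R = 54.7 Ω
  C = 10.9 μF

Step 1 — Angular frequency: ω = 2π·f = 2π·4240 = 2.664e+04 rad/s.
Step 2 — Component impedances:
  R: Z = R = 54.7 Ω
  C: Z = 1/(jωC) = -j/(ω·C) = 0 - j3.444 Ω
Step 3 — Series combination: Z_total = R + C = 54.7 - j3.444 Ω = 54.81∠-3.6° Ω.
Step 4 — Power factor: PF = cos(φ) = Re(Z)/|Z| = 54.7/54.81 = 0.998.
Step 5 — Type: Im(Z) = -3.444 ⇒ leading (phase φ = -3.6°).

PF = 0.998 (leading, φ = -3.6°)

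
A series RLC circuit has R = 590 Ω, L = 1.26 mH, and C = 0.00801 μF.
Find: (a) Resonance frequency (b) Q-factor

Step 1 — Resonance condition Im(Z)=0 gives ω₀ = 1/√(LC).
Step 2 — ω₀ = 1/√(0.00126·8.01e-09) = 3.148e+05 rad/s.
Step 3 — f₀ = ω₀/(2π) = 5.01e+04 Hz.
Step 4 — Series Q: Q = ω₀L/R = 3.148e+05·0.00126/590 = 0.6722.

(a) f₀ = 5.01e+04 Hz  (b) Q = 0.6722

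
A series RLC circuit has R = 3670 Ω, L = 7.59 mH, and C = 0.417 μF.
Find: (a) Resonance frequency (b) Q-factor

Step 1 — Resonance condition Im(Z)=0 gives ω₀ = 1/√(LC).
Step 2 — ω₀ = 1/√(0.00759·4.17e-07) = 1.778e+04 rad/s.
Step 3 — f₀ = ω₀/(2π) = 2829 Hz.
Step 4 — Series Q: Q = ω₀L/R = 1.778e+04·0.00759/3670 = 0.03676.

(a) f₀ = 2829 Hz  (b) Q = 0.03676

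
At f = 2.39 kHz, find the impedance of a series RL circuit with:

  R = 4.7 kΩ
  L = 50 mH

Step 1 — Angular frequency: ω = 2π·f = 2π·2390 = 1.502e+04 rad/s.
Step 2 — Component impedances:
  R: Z = R = 4700 Ω
  L: Z = jωL = j·1.502e+04·0.05 = 0 + j750.8 Ω
Step 3 — Series combination: Z_total = R + L = 4700 + j750.8 Ω = 4760∠9.1° Ω.

Z = 4700 + j750.8 Ω = 4760∠9.1° Ω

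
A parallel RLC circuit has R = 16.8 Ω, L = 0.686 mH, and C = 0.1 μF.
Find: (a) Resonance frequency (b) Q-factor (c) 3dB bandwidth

Step 1 — Resonance: ω₀ = 1/√(LC) = 1/√(0.000686·1e-07) = 1.207e+05 rad/s.
Step 2 — f₀ = ω₀/(2π) = 1.922e+04 Hz.
Step 3 — Parallel Q: Q = R/(ω₀L) = 16.8/(1.207e+05·0.000686) = 0.2028.
Step 4 — Bandwidth: Δω = ω₀/Q = 5.952e+05 rad/s; BW = Δω/(2π) = 9.474e+04 Hz.

(a) f₀ = 1.922e+04 Hz  (b) Q = 0.2028  (c) BW = 9.474e+04 Hz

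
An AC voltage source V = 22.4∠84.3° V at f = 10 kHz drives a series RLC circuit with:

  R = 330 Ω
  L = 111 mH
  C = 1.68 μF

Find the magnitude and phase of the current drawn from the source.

Step 1 — Angular frequency: ω = 2π·f = 2π·1e+04 = 6.283e+04 rad/s.
Step 2 — Component impedances:
  R: Z = R = 330 Ω
  L: Z = jωL = j·6.283e+04·0.111 = 0 + j6974 Ω
  C: Z = 1/(jωC) = -j/(ω·C) = 0 - j9.474 Ω
Step 3 — Series combination: Z_total = R + L + C = 330 + j6965 Ω = 6973∠87.3° Ω.
Step 4 — Source phasor: V = 22.4∠84.3° V = 2.225 + j22.29 V.
Step 5 — Ohm's law: I = V / Z_total = (2.225 + j22.29) / (330 + j6965) = 0.003208 - j0.0001674 A.
Step 6 — Convert to polar: |I| = 0.003213 A, ∠I = -3.0°.

I = 0.003213∠-3.0° A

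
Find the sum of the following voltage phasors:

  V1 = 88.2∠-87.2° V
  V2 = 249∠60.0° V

Step 1 — Convert each phasor to rectangular form:
  V1 = 88.2·(cos(-87.2°) + j·sin(-87.2°)) = 4.309 - j88.09 V
  V2 = 249·(cos(60.0°) + j·sin(60.0°)) = 124.5 + j215.6 V
Step 2 — Sum components: V_total = 128.8 + j127.5 V.
Step 3 — Convert to polar: |V_total| = 181.3 V, ∠V_total = 44.7°.

V_total = 181.3∠44.7° V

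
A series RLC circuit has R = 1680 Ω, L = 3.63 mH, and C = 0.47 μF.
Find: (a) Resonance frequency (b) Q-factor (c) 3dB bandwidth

Step 1 — Resonance: ω₀ = 1/√(LC) = 1/√(0.00363·4.7e-07) = 2.421e+04 rad/s.
Step 2 — f₀ = ω₀/(2π) = 3853 Hz.
Step 3 — Series Q: Q = ω₀L/R = 2.421e+04·0.00363/1680 = 0.05231.
Step 4 — Bandwidth: Δω = ω₀/Q = 4.628e+05 rad/s; BW = Δω/(2π) = 7.366e+04 Hz.

(a) f₀ = 3853 Hz  (b) Q = 0.05231  (c) BW = 7.366e+04 Hz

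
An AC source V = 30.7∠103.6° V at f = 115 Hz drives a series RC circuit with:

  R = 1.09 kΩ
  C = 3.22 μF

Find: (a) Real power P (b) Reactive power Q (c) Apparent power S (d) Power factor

Step 1 — Angular frequency: ω = 2π·f = 2π·115 = 722.6 rad/s.
Step 2 — Component impedances:
  R: Z = R = 1090 Ω
  C: Z = 1/(jωC) = -j/(ω·C) = 0 - j429.8 Ω
Step 3 — Series combination: Z_total = R + C = 1090 - j429.8 Ω = 1172∠-21.5° Ω.
Step 4 — Source phasor: V = 30.7∠103.6° V = -7.219 + j29.84 V.
Step 5 — Current: I = V / Z = -0.01507 + j0.02143 A = 0.0262∠125.1° A.
Step 6 — Complex power: S = V·I* = 0.7483 - j0.2951 VA.
Step 7 — Real power: P = Re(S) = 0.7483 W.
Step 8 — Reactive power: Q = Im(S) = -0.2951 VAR.
Step 9 — Apparent power: |S| = 0.8044 VA.
Step 10 — Power factor: PF = P/|S| = 0.9303 (leading).

(a) P = 0.7483 W  (b) Q = -0.2951 VAR  (c) S = 0.8044 VA  (d) PF = 0.9303 (leading)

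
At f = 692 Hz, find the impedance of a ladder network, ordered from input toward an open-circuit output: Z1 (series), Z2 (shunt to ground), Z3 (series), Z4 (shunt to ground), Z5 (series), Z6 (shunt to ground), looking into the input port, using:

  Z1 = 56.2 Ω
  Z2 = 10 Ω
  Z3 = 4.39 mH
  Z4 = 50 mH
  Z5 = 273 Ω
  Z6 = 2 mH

Step 1 — Angular frequency: ω = 2π·f = 2π·692 = 4348 rad/s.
Step 2 — Component impedances:
  Z1: Z = R = 56.2 Ω
  Z2: Z = R = 10 Ω
  Z3: Z = jωL = j·4348·0.00439 = 0 + j19.09 Ω
  Z4: Z = jωL = j·4348·0.05 = 0 + j217.4 Ω
  Z5: Z = R = 273 Ω
  Z6: Z = jωL = j·4348·0.002 = 0 + j8.696 Ω
Step 3 — Ladder network (open output): work backward from the far end, alternating series and parallel combinations. Z_in = 65.88 + j0.425 Ω = 65.89∠0.4° Ω.

Z = 65.88 + j0.425 Ω = 65.89∠0.4° Ω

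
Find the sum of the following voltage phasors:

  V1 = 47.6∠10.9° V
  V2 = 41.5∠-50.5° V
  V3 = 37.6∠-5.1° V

Step 1 — Convert each phasor to rectangular form:
  V1 = 47.6·(cos(10.9°) + j·sin(10.9°)) = 46.74 + j9.001 V
  V2 = 41.5·(cos(-50.5°) + j·sin(-50.5°)) = 26.4 - j32.02 V
  V3 = 37.6·(cos(-5.1°) + j·sin(-5.1°)) = 37.45 - j3.342 V
Step 2 — Sum components: V_total = 110.6 - j26.36 V.
Step 3 — Convert to polar: |V_total| = 113.7 V, ∠V_total = -13.4°.

V_total = 113.7∠-13.4° V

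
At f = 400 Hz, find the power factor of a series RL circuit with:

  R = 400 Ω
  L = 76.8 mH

Step 1 — Angular frequency: ω = 2π·f = 2π·400 = 2513 rad/s.
Step 2 — Component impedances:
  R: Z = R = 400 Ω
  L: Z = jωL = j·2513·0.0768 = 0 + j193 Ω
Step 3 — Series combination: Z_total = R + L = 400 + j193 Ω = 444.1∠25.8° Ω.
Step 4 — Power factor: PF = cos(φ) = Re(Z)/|Z| = 400/444.14 = 0.9006.
Step 5 — Type: Im(Z) = 193 ⇒ lagging (phase φ = 25.8°).

PF = 0.9006 (lagging, φ = 25.8°)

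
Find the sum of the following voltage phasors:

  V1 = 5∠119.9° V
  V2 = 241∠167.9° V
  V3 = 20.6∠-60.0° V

Step 1 — Convert each phasor to rectangular form:
  V1 = 5·(cos(119.9°) + j·sin(119.9°)) = -2.492 + j4.334 V
  V2 = 241·(cos(167.9°) + j·sin(167.9°)) = -235.6 + j50.52 V
  V3 = 20.6·(cos(-60.0°) + j·sin(-60.0°)) = 10.3 - j17.84 V
Step 2 — Sum components: V_total = -227.8 + j37.01 V.
Step 3 — Convert to polar: |V_total| = 230.8 V, ∠V_total = 170.8°.

V_total = 230.8∠170.8° V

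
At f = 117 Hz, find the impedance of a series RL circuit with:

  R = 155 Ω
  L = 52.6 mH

Step 1 — Angular frequency: ω = 2π·f = 2π·117 = 735.1 rad/s.
Step 2 — Component impedances:
  R: Z = R = 155 Ω
  L: Z = jωL = j·735.1·0.0526 = 0 + j38.67 Ω
Step 3 — Series combination: Z_total = R + L = 155 + j38.67 Ω = 159.8∠14.0° Ω.

Z = 155 + j38.67 Ω = 159.8∠14.0° Ω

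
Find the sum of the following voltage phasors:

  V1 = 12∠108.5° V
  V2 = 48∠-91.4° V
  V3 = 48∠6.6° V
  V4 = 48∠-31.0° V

Step 1 — Convert each phasor to rectangular form:
  V1 = 12·(cos(108.5°) + j·sin(108.5°)) = -3.808 + j11.38 V
  V2 = 48·(cos(-91.4°) + j·sin(-91.4°)) = -1.173 - j47.99 V
  V3 = 48·(cos(6.6°) + j·sin(6.6°)) = 47.68 + j5.517 V
  V4 = 48·(cos(-31.0°) + j·sin(-31.0°)) = 41.14 - j24.72 V
Step 2 — Sum components: V_total = 83.85 - j55.81 V.
Step 3 — Convert to polar: |V_total| = 100.7 V, ∠V_total = -33.6°.

V_total = 100.7∠-33.6° V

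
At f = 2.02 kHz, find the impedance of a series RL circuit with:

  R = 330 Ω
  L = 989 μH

Step 1 — Angular frequency: ω = 2π·f = 2π·2020 = 1.269e+04 rad/s.
Step 2 — Component impedances:
  R: Z = R = 330 Ω
  L: Z = jωL = j·1.269e+04·0.000989 = 0 + j12.55 Ω
Step 3 — Series combination: Z_total = R + L = 330 + j12.55 Ω = 330.2∠2.2° Ω.

Z = 330 + j12.55 Ω = 330.2∠2.2° Ω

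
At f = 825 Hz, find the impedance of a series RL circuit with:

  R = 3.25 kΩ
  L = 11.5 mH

Step 1 — Angular frequency: ω = 2π·f = 2π·825 = 5184 rad/s.
Step 2 — Component impedances:
  R: Z = R = 3250 Ω
  L: Z = jωL = j·5184·0.0115 = 0 + j59.61 Ω
Step 3 — Series combination: Z_total = R + L = 3250 + j59.61 Ω = 3251∠1.1° Ω.

Z = 3250 + j59.61 Ω = 3251∠1.1° Ω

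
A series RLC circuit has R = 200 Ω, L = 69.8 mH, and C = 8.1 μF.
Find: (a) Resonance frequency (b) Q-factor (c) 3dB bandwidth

Step 1 — Resonance condition Im(Z)=0 gives ω₀ = 1/√(LC).
Step 2 — ω₀ = 1/√(0.0698·8.1e-06) = 1330 rad/s.
Step 3 — f₀ = ω₀/(2π) = 211.7 Hz.
Step 4 — Series Q: Q = ω₀L/R = 1330·0.0698/200 = 0.4641.
Step 5 — 3dB bandwidth: Δω = ω₀/Q = 2865 rad/s; BW = Δω/(2π) = 456 Hz.

(a) f₀ = 211.7 Hz  (b) Q = 0.4641  (c) BW = 456 Hz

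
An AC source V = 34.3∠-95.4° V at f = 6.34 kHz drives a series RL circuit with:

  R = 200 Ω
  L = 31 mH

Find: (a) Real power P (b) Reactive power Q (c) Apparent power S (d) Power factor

Step 1 — Angular frequency: ω = 2π·f = 2π·6340 = 3.984e+04 rad/s.
Step 2 — Component impedances:
  R: Z = R = 200 Ω
  L: Z = jωL = j·3.984e+04·0.031 = 0 + j1235 Ω
Step 3 — Series combination: Z_total = R + L = 200 + j1235 Ω = 1251∠80.8° Ω.
Step 4 — Source phasor: V = 34.3∠-95.4° V = -3.228 - j34.15 V.
Step 5 — Current: I = V / Z = -0.02736 - j0.001817 A = 0.02742∠-176.2° A.
Step 6 — Complex power: S = V·I* = 0.1504 + j0.9284 VA.
Step 7 — Real power: P = Re(S) = 0.1504 W.
Step 8 — Reactive power: Q = Im(S) = 0.9284 VAR.
Step 9 — Apparent power: |S| = 0.9404 VA.
Step 10 — Power factor: PF = P/|S| = 0.1599 (lagging).

(a) P = 0.1504 W  (b) Q = 0.9284 VAR  (c) S = 0.9404 VA  (d) PF = 0.1599 (lagging)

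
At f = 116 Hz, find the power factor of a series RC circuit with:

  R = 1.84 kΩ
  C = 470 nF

Step 1 — Angular frequency: ω = 2π·f = 2π·116 = 728.8 rad/s.
Step 2 — Component impedances:
  R: Z = R = 1840 Ω
  C: Z = 1/(jωC) = -j/(ω·C) = 0 - j2919 Ω
Step 3 — Series combination: Z_total = R + C = 1840 - j2919 Ω = 3451∠-57.8° Ω.
Step 4 — Power factor: PF = cos(φ) = Re(Z)/|Z| = 1840/3451 = 0.5332.
Step 5 — Type: Im(Z) = -2919 ⇒ leading (phase φ = -57.8°).

PF = 0.5332 (leading, φ = -57.8°)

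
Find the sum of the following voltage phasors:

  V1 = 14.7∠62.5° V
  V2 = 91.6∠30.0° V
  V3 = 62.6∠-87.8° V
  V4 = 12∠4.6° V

Step 1 — Convert each phasor to rectangular form:
  V1 = 14.7·(cos(62.5°) + j·sin(62.5°)) = 6.788 + j13.04 V
  V2 = 91.6·(cos(30.0°) + j·sin(30.0°)) = 79.33 + j45.8 V
  V3 = 62.6·(cos(-87.8°) + j·sin(-87.8°)) = 2.403 - j62.55 V
  V4 = 12·(cos(4.6°) + j·sin(4.6°)) = 11.96 + j0.9624 V
Step 2 — Sum components: V_total = 100.5 - j2.752 V.
Step 3 — Convert to polar: |V_total| = 100.5 V, ∠V_total = -1.6°.

V_total = 100.5∠-1.6° V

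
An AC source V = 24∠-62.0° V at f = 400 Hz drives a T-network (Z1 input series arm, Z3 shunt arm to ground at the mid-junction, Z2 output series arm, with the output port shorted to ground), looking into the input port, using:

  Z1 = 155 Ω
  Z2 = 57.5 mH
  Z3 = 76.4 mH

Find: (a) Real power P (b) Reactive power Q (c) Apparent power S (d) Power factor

Step 1 — Angular frequency: ω = 2π·f = 2π·400 = 2513 rad/s.
Step 2 — Component impedances:
  Z1: Z = R = 155 Ω
  Z2: Z = jωL = j·2513·0.0575 = 0 + j144.5 Ω
  Z3: Z = jωL = j·2513·0.0764 = 0 + j192 Ω
Step 3 — With the output port shorted to ground, the output series arm Z2 runs from the junction to ground; the shunt arm Z3 also runs from the junction to ground. They appear in parallel: Z3 || Z2 = 0 + j82.46 Ω.
Step 4 — Series with input arm Z1: Z_in = Z1 + (Z3 || Z2) = 155 + j82.46 Ω = 175.6∠28.0° Ω.
Step 5 — Source phasor: V = 24∠-62.0° V = 11.27 - j21.19 V.
Step 6 — Current: I = V / Z = -2.798e-05 - j0.1367 A = 0.1367∠-90.0° A.
Step 7 — Complex power: S = V·I* = 2.896 + j1.541 VA.
Step 8 — Real power: P = Re(S) = 2.896 W.
Step 9 — Reactive power: Q = Im(S) = 1.541 VAR.
Step 10 — Apparent power: |S| = 3.281 VA.
Step 11 — Power factor: PF = P/|S| = 0.8829 (lagging).

(a) P = 2.896 W  (b) Q = 1.541 VAR  (c) S = 3.281 VA  (d) PF = 0.8829 (lagging)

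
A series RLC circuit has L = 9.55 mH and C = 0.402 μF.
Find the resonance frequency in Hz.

Step 1 — Resonance condition Im(Z)=0 gives ω₀ = 1/√(LC).
Step 2 — ω₀ = 1/√(0.00955·4.02e-07) = 1.614e+04 rad/s.
Step 3 — f₀ = ω₀/(2π) = 2569 Hz.

f₀ = 2569 Hz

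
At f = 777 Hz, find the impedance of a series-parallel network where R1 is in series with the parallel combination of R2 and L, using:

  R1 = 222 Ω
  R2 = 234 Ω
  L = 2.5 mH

Step 1 — Angular frequency: ω = 2π·f = 2π·777 = 4882 rad/s.
Step 2 — Component impedances:
  R1: Z = R = 222 Ω
  R2: Z = R = 234 Ω
  L: Z = jωL = j·4882·0.0025 = 0 + j12.21 Ω
Step 3 — Parallel branch: R2 || L = 1/(1/R2 + 1/L) = 0.6349 + j12.17 Ω.
Step 4 — Series with R1: Z_total = R1 + (R2 || L) = 222.6 + j12.17 Ω = 223∠3.1° Ω.

Z = 222.6 + j12.17 Ω = 223∠3.1° Ω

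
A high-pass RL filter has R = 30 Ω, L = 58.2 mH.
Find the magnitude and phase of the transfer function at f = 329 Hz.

Step 1 — Angular frequency: ω = 2π·329 = 2067 rad/s.
Step 2 — Transfer function: H(jω) = jωL/(R + jωL).
Step 3 — Numerator jωL = j·120.3; denominator R + jωL = 30 + j120.3.
Step 4 — H = 0.9415 + j0.2348.
Step 5 — Magnitude: |H| = 0.9703 (-0.3 dB); phase: φ = 14.0°.

|H| = 0.9703 (-0.3 dB), φ = 14.0°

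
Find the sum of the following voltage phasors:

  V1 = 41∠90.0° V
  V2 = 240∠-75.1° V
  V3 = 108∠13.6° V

Step 1 — Convert each phasor to rectangular form:
  V1 = 41·(cos(90.0°) + j·sin(90.0°)) = 0 + j41 V
  V2 = 240·(cos(-75.1°) + j·sin(-75.1°)) = 61.71 - j231.9 V
  V3 = 108·(cos(13.6°) + j·sin(13.6°)) = 105 + j25.4 V
Step 2 — Sum components: V_total = 166.7 - j165.5 V.
Step 3 — Convert to polar: |V_total| = 234.9 V, ∠V_total = -44.8°.

V_total = 234.9∠-44.8° V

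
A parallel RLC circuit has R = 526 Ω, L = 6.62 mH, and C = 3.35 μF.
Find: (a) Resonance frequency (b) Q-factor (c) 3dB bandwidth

Step 1 — Resonance: ω₀ = 1/√(LC) = 1/√(0.00662·3.35e-06) = 6715 rad/s.
Step 2 — f₀ = ω₀/(2π) = 1069 Hz.
Step 3 — Parallel Q: Q = R/(ω₀L) = 526/(6715·0.00662) = 11.83.
Step 4 — Bandwidth: Δω = ω₀/Q = 567.5 rad/s; BW = Δω/(2π) = 90.32 Hz.

(a) f₀ = 1069 Hz  (b) Q = 11.83  (c) BW = 90.32 Hz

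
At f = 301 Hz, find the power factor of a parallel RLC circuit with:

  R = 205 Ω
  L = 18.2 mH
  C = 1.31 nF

Step 1 — Angular frequency: ω = 2π·f = 2π·301 = 1891 rad/s.
Step 2 — Component impedances:
  R: Z = R = 205 Ω
  L: Z = jωL = j·1891·0.0182 = 0 + j34.42 Ω
  C: Z = 1/(jωC) = -j/(ω·C) = 0 - j4.036e+05 Ω
Step 3 — Parallel combination: 1/Z_total = 1/R + 1/L + 1/C; Z_total = 5.622 + j33.48 Ω = 33.95∠80.5° Ω.
Step 4 — Power factor: PF = cos(φ) = Re(Z)/|Z| = 5.622/33.95 = 0.1656.
Step 5 — Type: Im(Z) = 33.48 ⇒ lagging (phase φ = 80.5°).

PF = 0.1656 (lagging, φ = 80.5°)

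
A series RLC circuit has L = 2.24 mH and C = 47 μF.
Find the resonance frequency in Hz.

Step 1 — Resonance condition Im(Z)=0 gives ω₀ = 1/√(LC).
Step 2 — ω₀ = 1/√(0.00224·4.7e-05) = 3082 rad/s.
Step 3 — f₀ = ω₀/(2π) = 490.5 Hz.

f₀ = 490.5 Hz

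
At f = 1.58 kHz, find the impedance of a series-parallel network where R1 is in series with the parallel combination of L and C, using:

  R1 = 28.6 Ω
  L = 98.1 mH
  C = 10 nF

Step 1 — Angular frequency: ω = 2π·f = 2π·1580 = 9927 rad/s.
Step 2 — Component impedances:
  R1: Z = R = 28.6 Ω
  L: Z = jωL = j·9927·0.0981 = 0 + j973.9 Ω
  C: Z = 1/(jωC) = -j/(ω·C) = 0 - j1.007e+04 Ω
Step 3 — Parallel branch: L || C = 1/(1/L + 1/C) = 0 + j1078 Ω.
Step 4 — Series with R1: Z_total = R1 + (L || C) = 28.6 + j1078 Ω = 1078∠88.5° Ω.

Z = 28.6 + j1078 Ω = 1078∠88.5° Ω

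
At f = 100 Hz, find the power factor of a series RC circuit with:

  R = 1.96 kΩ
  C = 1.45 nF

Step 1 — Angular frequency: ω = 2π·f = 2π·100 = 628.3 rad/s.
Step 2 — Component impedances:
  R: Z = R = 1960 Ω
  C: Z = 1/(jωC) = -j/(ω·C) = 0 - j1.098e+06 Ω
Step 3 — Series combination: Z_total = R + C = 1960 - j1.098e+06 Ω = 1.098e+06∠-89.9° Ω.
Step 4 — Power factor: PF = cos(φ) = Re(Z)/|Z| = 1960/1.0976e+06 = 0.001786.
Step 5 — Type: Im(Z) = -1.098e+06 ⇒ leading (phase φ = -89.9°).

PF = 0.001786 (leading, φ = -89.9°)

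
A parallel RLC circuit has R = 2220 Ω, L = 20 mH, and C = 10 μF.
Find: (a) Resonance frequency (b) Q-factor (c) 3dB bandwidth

Step 1 — Resonance: ω₀ = 1/√(LC) = 1/√(0.02·1e-05) = 2236 rad/s.
Step 2 — f₀ = ω₀/(2π) = 355.9 Hz.
Step 3 — Parallel Q: Q = R/(ω₀L) = 2220/(2236·0.02) = 49.64.
Step 4 — Bandwidth: Δω = ω₀/Q = 45.05 rad/s; BW = Δω/(2π) = 7.169 Hz.

(a) f₀ = 355.9 Hz  (b) Q = 49.64  (c) BW = 7.169 Hz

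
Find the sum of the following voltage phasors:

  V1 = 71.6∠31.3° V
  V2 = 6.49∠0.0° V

Step 1 — Convert each phasor to rectangular form:
  V1 = 71.6·(cos(31.3°) + j·sin(31.3°)) = 61.18 + j37.2 V
  V2 = 6.49·(cos(0.0°) + j·sin(0.0°)) = 6.49 V
Step 2 — Sum components: V_total = 67.67 + j37.2 V.
Step 3 — Convert to polar: |V_total| = 77.22 V, ∠V_total = 28.8°.

V_total = 77.22∠28.8° V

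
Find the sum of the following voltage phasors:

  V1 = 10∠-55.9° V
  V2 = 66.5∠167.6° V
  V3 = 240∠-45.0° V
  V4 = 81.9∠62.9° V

Step 1 — Convert each phasor to rectangular form:
  V1 = 10·(cos(-55.9°) + j·sin(-55.9°)) = 5.606 - j8.281 V
  V2 = 66.5·(cos(167.6°) + j·sin(167.6°)) = -64.95 + j14.28 V
  V3 = 240·(cos(-45.0°) + j·sin(-45.0°)) = 169.7 - j169.7 V
  V4 = 81.9·(cos(62.9°) + j·sin(62.9°)) = 37.31 + j72.91 V
Step 2 — Sum components: V_total = 147.7 - j90.8 V.
Step 3 — Convert to polar: |V_total| = 173.4 V, ∠V_total = -31.6°.

V_total = 173.4∠-31.6° V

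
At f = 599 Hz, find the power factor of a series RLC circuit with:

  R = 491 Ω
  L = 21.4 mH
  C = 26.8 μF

Step 1 — Angular frequency: ω = 2π·f = 2π·599 = 3764 rad/s.
Step 2 — Component impedances:
  R: Z = R = 491 Ω
  L: Z = jωL = j·3764·0.0214 = 0 + j80.54 Ω
  C: Z = 1/(jωC) = -j/(ω·C) = 0 - j9.914 Ω
Step 3 — Series combination: Z_total = R + L + C = 491 + j70.63 Ω = 496.1∠8.2° Ω.
Step 4 — Power factor: PF = cos(φ) = Re(Z)/|Z| = 491/496.05 = 0.9898.
Step 5 — Type: Im(Z) = 70.63 ⇒ lagging (phase φ = 8.2°).

PF = 0.9898 (lagging, φ = 8.2°)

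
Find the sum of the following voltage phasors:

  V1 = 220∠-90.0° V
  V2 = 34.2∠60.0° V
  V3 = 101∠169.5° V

Step 1 — Convert each phasor to rectangular form:
  V1 = 220·(cos(-90.0°) + j·sin(-90.0°)) = 0 - j220 V
  V2 = 34.2·(cos(60.0°) + j·sin(60.0°)) = 17.1 + j29.62 V
  V3 = 101·(cos(169.5°) + j·sin(169.5°)) = -99.31 + j18.41 V
Step 2 — Sum components: V_total = -82.21 - j172 V.
Step 3 — Convert to polar: |V_total| = 190.6 V, ∠V_total = -115.5°.

V_total = 190.6∠-115.5° V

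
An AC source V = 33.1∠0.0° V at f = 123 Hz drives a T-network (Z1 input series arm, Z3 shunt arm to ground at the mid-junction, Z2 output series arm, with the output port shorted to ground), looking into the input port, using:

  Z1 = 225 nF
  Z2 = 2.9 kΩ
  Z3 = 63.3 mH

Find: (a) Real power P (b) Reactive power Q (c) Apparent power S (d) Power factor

Step 1 — Angular frequency: ω = 2π·f = 2π·123 = 772.8 rad/s.
Step 2 — Component impedances:
  Z1: Z = 1/(jωC) = -j/(ω·C) = 0 - j5751 Ω
  Z2: Z = R = 2900 Ω
  Z3: Z = jωL = j·772.8·0.0633 = 0 + j48.92 Ω
Step 3 — With the output port shorted to ground, the output series arm Z2 runs from the junction to ground; the shunt arm Z3 also runs from the junction to ground. They appear in parallel: Z3 || Z2 = 0.825 + j48.91 Ω.
Step 4 — Series with input arm Z1: Z_in = Z1 + (Z3 || Z2) = 0.825 - j5702 Ω = 5702∠-90.0° Ω.
Step 5 — Source phasor: V = 33.1∠0.0° V = 33.1 V.
Step 6 — Current: I = V / Z = 8.399e-07 + j0.005805 A = 0.005805∠90.0° A.
Step 7 — Complex power: S = V·I* = 2.78e-05 - j0.1921 VA.
Step 8 — Real power: P = Re(S) = 2.78e-05 W.
Step 9 — Reactive power: Q = Im(S) = -0.1921 VAR.
Step 10 — Apparent power: |S| = 0.1921 VA.
Step 11 — Power factor: PF = P/|S| = 0.0001447 (leading).

(a) P = 2.78e-05 W  (b) Q = -0.1921 VAR  (c) S = 0.1921 VA  (d) PF = 0.0001447 (leading)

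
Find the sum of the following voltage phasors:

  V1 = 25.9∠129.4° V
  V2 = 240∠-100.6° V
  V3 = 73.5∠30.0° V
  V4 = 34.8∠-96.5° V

Step 1 — Convert each phasor to rectangular form:
  V1 = 25.9·(cos(129.4°) + j·sin(129.4°)) = -16.44 + j20.01 V
  V2 = 240·(cos(-100.6°) + j·sin(-100.6°)) = -44.15 - j235.9 V
  V3 = 73.5·(cos(30.0°) + j·sin(30.0°)) = 63.65 + j36.75 V
  V4 = 34.8·(cos(-96.5°) + j·sin(-96.5°)) = -3.939 - j34.58 V
Step 2 — Sum components: V_total = -0.8744 - j213.7 V.
Step 3 — Convert to polar: |V_total| = 213.7 V, ∠V_total = -90.2°.

V_total = 213.7∠-90.2° V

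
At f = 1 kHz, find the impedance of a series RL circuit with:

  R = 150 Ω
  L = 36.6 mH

Step 1 — Angular frequency: ω = 2π·f = 2π·1000 = 6283 rad/s.
Step 2 — Component impedances:
  R: Z = R = 150 Ω
  L: Z = jωL = j·6283·0.0366 = 0 + j230 Ω
Step 3 — Series combination: Z_total = R + L = 150 + j230 Ω = 274.6∠56.9° Ω.

Z = 150 + j230 Ω = 274.6∠56.9° Ω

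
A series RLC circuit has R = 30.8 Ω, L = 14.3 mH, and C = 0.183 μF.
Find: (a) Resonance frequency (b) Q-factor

Step 1 — Resonance condition Im(Z)=0 gives ω₀ = 1/√(LC).
Step 2 — ω₀ = 1/√(0.0143·1.83e-07) = 1.955e+04 rad/s.
Step 3 — f₀ = ω₀/(2π) = 3111 Hz.
Step 4 — Series Q: Q = ω₀L/R = 1.955e+04·0.0143/30.8 = 9.076.

(a) f₀ = 3111 Hz  (b) Q = 9.076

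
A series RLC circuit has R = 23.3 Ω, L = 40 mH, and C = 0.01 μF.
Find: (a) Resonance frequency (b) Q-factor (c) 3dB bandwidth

Step 1 — Resonance: ω₀ = 1/√(LC) = 1/√(0.04·1e-08) = 5e+04 rad/s.
Step 2 — f₀ = ω₀/(2π) = 7958 Hz.
Step 3 — Series Q: Q = ω₀L/R = 5e+04·0.04/23.3 = 85.84.
Step 4 — Bandwidth: Δω = ω₀/Q = 582.5 rad/s; BW = Δω/(2π) = 92.71 Hz.

(a) f₀ = 7958 Hz  (b) Q = 85.84  (c) BW = 92.71 Hz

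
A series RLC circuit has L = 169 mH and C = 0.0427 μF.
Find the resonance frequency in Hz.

Step 1 — Resonance condition Im(Z)=0 gives ω₀ = 1/√(LC).
Step 2 — ω₀ = 1/√(0.169·4.27e-08) = 1.177e+04 rad/s.
Step 3 — f₀ = ω₀/(2π) = 1874 Hz.

f₀ = 1874 Hz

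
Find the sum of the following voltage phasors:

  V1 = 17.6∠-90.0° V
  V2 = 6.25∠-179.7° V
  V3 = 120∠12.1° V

Step 1 — Convert each phasor to rectangular form:
  V1 = 17.6·(cos(-90.0°) + j·sin(-90.0°)) = 0 - j17.6 V
  V2 = 6.25·(cos(-179.7°) + j·sin(-179.7°)) = -6.25 - j0.03272 V
  V3 = 120·(cos(12.1°) + j·sin(12.1°)) = 117.3 + j25.15 V
Step 2 — Sum components: V_total = 111.1 + j7.522 V.
Step 3 — Convert to polar: |V_total| = 111.3 V, ∠V_total = 3.9°.

V_total = 111.3∠3.9° V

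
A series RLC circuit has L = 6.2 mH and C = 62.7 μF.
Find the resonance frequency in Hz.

Step 1 — Resonance condition Im(Z)=0 gives ω₀ = 1/√(LC).
Step 2 — ω₀ = 1/√(0.0062·6.27e-05) = 1604 rad/s.
Step 3 — f₀ = ω₀/(2π) = 255.3 Hz.

f₀ = 255.3 Hz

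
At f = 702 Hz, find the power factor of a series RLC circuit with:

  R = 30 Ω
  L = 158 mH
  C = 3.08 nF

Step 1 — Angular frequency: ω = 2π·f = 2π·702 = 4411 rad/s.
Step 2 — Component impedances:
  R: Z = R = 30 Ω
  L: Z = jωL = j·4411·0.158 = 0 + j696.9 Ω
  C: Z = 1/(jωC) = -j/(ω·C) = 0 - j7.361e+04 Ω
Step 3 — Series combination: Z_total = R + L + C = 30 - j7.291e+04 Ω = 7.291e+04∠-90.0° Ω.
Step 4 — Power factor: PF = cos(φ) = Re(Z)/|Z| = 30/7.291e+04 = 0.0004115.
Step 5 — Type: Im(Z) = -7.291e+04 ⇒ leading (phase φ = -90.0°).

PF = 0.0004115 (leading, φ = -90.0°)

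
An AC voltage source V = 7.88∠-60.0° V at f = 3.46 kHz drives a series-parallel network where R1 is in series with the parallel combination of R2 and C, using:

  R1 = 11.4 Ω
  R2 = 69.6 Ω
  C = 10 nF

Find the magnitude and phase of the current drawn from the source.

Step 1 — Angular frequency: ω = 2π·f = 2π·3460 = 2.174e+04 rad/s.
Step 2 — Component impedances:
  R1: Z = R = 11.4 Ω
  R2: Z = R = 69.6 Ω
  C: Z = 1/(jωC) = -j/(ω·C) = 0 - j4600 Ω
Step 3 — Parallel branch: R2 || C = 1/(1/R2 + 1/C) = 69.58 - j1.053 Ω.
Step 4 — Series with R1: Z_total = R1 + (R2 || C) = 80.98 - j1.053 Ω = 80.99∠-0.7° Ω.
Step 5 — Source phasor: V = 7.88∠-60.0° V = 3.94 - j6.824 V.
Step 6 — Ohm's law: I = V / Z_total = (3.94 - j6.824) / (80.98 - j1.053) = 0.04974 - j0.08362 A.
Step 7 — Convert to polar: |I| = 0.09729 A, ∠I = -59.3°.

I = 0.09729∠-59.3° A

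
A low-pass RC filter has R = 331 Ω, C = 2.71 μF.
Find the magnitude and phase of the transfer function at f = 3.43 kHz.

Step 1 — Angular frequency: ω = 2π·3430 = 2.155e+04 rad/s.
Step 2 — Transfer function: H(jω) = 1/(1 + jωRC).
Step 3 — Denominator: 1 + jωRC = 1 + j·2.155e+04·331·2.71e-06 = 1 + j19.33.
Step 4 — H = 0.002669 - j0.05159.
Step 5 — Magnitude: |H| = 0.05166 (-25.7 dB); phase: φ = -87.0°.

|H| = 0.05166 (-25.7 dB), φ = -87.0°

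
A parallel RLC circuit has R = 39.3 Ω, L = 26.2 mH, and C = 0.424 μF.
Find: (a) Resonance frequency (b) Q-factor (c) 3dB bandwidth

Step 1 — Resonance: ω₀ = 1/√(LC) = 1/√(0.0262·4.24e-07) = 9488 rad/s.
Step 2 — f₀ = ω₀/(2π) = 1510 Hz.
Step 3 — Parallel Q: Q = R/(ω₀L) = 39.3/(9488·0.0262) = 0.1581.
Step 4 — Bandwidth: Δω = ω₀/Q = 6.001e+04 rad/s; BW = Δω/(2π) = 9551 Hz.

(a) f₀ = 1510 Hz  (b) Q = 0.1581  (c) BW = 9551 Hz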